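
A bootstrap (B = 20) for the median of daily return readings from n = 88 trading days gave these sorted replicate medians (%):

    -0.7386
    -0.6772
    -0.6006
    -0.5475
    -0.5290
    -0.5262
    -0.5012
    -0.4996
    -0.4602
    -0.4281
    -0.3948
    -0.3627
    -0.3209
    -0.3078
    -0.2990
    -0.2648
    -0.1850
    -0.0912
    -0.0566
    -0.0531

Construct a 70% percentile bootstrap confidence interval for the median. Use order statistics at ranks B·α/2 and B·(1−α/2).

α = 0.30; lower rank = 20 × 0.150 = 3; upper rank = 20 × 0.850 = 17.
The 3rd smallest replicate is -0.6006; the 17th is -0.1850.

(-0.6006, -0.1850)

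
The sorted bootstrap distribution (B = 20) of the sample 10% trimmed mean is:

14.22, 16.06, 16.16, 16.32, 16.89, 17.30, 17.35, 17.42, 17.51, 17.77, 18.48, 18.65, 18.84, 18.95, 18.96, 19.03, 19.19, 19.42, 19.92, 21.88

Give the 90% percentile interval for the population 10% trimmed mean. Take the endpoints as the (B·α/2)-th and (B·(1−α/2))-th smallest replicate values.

(14.22, 19.92)

α = 0.10; lower rank = 20 × 0.050 = 1; upper rank = 20 × 0.950 = 19.
The 1st smallest replicate is 14.22; the 19th is 19.92.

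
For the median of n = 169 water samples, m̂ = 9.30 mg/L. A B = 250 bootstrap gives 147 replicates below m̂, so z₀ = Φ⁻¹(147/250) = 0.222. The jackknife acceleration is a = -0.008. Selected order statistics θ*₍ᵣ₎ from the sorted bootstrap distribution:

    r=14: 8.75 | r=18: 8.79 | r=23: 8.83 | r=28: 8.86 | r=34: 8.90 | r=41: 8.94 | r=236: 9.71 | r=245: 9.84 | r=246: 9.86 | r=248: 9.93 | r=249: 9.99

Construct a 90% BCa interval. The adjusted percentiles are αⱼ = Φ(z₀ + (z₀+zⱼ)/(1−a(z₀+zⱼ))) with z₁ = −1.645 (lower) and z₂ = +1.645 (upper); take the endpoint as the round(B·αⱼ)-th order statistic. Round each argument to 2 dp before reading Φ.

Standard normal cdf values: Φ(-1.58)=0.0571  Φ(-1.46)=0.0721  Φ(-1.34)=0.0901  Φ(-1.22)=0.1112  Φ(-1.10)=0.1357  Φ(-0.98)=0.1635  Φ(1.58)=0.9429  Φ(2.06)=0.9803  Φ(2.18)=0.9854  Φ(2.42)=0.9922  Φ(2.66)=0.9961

Lower: z₀ + z₁ = 0.222 + (-1.645) = -1.423; 1 − a(z₀+z₁) = 1 − (-0.008)(-1.423) = 0.9886; argument = 0.222 + (-1.423)/0.9886 = -1.2174 → -1.22.
α₁ = Φ(-1.22) = 0.1112; rank = round(250 × 0.1112) = 28; θ*₍28₎ = 8.86.
Upper: z₀ + z₂ = 1.867; 1 − a(z₀+z₂) = 1.0149; argument = 2.0615 → 2.06; α₂ = 0.9803; rank = 245; θ*₍245₎ = 9.84.

(8.86, 9.84)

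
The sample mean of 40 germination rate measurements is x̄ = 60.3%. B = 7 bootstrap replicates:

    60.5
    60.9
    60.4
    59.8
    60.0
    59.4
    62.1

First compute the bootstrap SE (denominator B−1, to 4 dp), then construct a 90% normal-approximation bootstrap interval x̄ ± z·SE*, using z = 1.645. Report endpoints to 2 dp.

(58.85, 61.75)

Mean of replicates = 60.4429; sum of squared deviations = 4.6571; SE* = √(4.6571/6) = 0.8810
Margin = 1.645 × 0.8810 = 1.449
Interval: 60.3 ± 1.449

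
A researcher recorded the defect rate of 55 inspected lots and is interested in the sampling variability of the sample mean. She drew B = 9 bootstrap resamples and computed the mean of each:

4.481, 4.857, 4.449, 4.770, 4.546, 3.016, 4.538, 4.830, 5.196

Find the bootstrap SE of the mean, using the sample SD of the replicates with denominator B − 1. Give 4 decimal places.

Bootstrap SE is the standard deviation of the 9 replicate means.
Mean of replicates: (4.481 + 4.857 + 4.449 + 4.770 + 4.546 + 3.016 + 4.538 + 4.830 + 5.196) / 9 = 40.68300 / 9 = 4.52033
Sum of squared deviations: (−0.03933)² + (+0.33667)² + (−0.07133)² + (+0.24967)² + (+0.02567)² + (−1.50433)² + (+0.01767)² + (+0.30967)² + (+0.67567)² = 2.99872
Variance = 2.99872 / 8 = 0.37484
SE* = √0.37484

SE* = 0.6122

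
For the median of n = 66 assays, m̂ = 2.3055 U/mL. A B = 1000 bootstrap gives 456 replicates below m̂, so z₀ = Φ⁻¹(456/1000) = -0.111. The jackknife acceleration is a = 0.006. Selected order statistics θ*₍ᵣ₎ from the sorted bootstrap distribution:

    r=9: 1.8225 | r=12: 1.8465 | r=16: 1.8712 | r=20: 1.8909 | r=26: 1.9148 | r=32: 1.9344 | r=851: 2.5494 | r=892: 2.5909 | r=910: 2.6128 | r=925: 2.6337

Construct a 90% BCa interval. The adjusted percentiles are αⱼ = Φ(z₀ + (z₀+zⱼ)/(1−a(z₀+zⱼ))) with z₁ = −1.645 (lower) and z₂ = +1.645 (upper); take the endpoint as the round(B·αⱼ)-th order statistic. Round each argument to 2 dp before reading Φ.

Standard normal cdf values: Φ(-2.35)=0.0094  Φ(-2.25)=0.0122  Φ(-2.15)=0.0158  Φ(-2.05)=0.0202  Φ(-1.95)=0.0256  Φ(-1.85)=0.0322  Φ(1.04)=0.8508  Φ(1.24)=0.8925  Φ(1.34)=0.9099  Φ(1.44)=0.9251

(1.9344, 2.6337)

Lower: z₀ + z₁ = -0.111 + (-1.645) = -1.756; 1 − a(z₀+z₁) = 1 − (0.006)(-1.756) = 1.0105; argument = -0.111 + (-1.756)/1.0105 = -1.8487 → -1.85.
α₁ = Φ(-1.85) = 0.0322; rank = round(1000 × 0.0322) = 32; θ*₍32₎ = 1.9344.
Upper: z₀ + z₂ = 1.534; 1 − a(z₀+z₂) = 0.9908; argument = 1.4373 → 1.44; α₂ = 0.9251; rank = 925; θ*₍925₎ = 2.6337.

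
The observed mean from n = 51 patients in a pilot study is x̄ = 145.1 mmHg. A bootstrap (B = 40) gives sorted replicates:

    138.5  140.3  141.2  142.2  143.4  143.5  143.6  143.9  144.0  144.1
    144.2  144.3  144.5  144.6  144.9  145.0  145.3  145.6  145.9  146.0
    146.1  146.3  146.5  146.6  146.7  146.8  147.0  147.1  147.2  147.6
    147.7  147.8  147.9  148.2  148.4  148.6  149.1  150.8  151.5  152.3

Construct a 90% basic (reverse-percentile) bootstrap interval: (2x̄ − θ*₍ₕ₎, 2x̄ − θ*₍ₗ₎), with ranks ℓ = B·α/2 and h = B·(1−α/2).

Percentile endpoints at ranks 2 and 38: θ*₍2₎ = 140.3, θ*₍38₎ = 150.8.
Basic interval reflects these around x̄:
  lower = 2 × 145.1 − 150.8 = 139.4
  upper = 2 × 145.1 − 140.3 = 149.9

(139.4, 149.9)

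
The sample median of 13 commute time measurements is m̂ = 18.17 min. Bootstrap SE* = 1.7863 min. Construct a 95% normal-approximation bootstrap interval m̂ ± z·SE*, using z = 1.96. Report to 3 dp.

Margin = 1.96 × 1.7863 = 3.5011
Interval: 18.17 ± 3.5011

(14.669, 21.671)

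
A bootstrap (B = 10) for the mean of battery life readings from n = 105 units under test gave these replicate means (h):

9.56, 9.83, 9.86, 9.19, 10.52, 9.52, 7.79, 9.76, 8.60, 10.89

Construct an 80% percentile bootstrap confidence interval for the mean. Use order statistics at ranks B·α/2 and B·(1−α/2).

(7.79, 10.52)

Sorted replicates: 7.79, 8.60, 9.19, 9.52, 9.56, 9.76, 9.83, 9.86, 10.52, 10.89
α = 0.20; lower rank = 10 × 0.100 = 1; upper rank = 10 × 0.900 = 9.
The 1st smallest replicate is 7.79; the 9th is 10.52.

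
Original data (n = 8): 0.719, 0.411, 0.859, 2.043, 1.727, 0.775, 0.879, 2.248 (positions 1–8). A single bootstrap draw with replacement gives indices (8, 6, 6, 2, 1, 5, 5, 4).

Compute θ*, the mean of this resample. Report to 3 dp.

Resample values: 2.248, 0.775, 0.775, 0.411, 0.719, 1.727, 1.727, 2.043.
Mean = (2.248 + 0.775 + 0.775 + 0.411 + 0.719 + 1.727 + 1.727 + 2.043) / 8 = 10.4250 / 8 = 1.303

θ* = 1.303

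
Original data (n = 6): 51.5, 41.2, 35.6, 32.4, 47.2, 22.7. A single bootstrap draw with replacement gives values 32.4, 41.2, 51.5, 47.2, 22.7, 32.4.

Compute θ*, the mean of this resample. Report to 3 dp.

θ* = 37.900

Mean = (32.4 + 41.2 + 51.5 + 47.2 + 22.7 + 32.4) / 6 = 227.40 / 6 = 37.900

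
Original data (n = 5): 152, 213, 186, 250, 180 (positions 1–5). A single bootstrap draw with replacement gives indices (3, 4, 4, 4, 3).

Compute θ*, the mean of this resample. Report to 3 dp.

θ* = 224.400

Resample values: 186, 250, 250, 250, 186.
Mean = (186 + 250 + 250 + 250 + 186) / 5 = 1122.0 / 5 = 224.400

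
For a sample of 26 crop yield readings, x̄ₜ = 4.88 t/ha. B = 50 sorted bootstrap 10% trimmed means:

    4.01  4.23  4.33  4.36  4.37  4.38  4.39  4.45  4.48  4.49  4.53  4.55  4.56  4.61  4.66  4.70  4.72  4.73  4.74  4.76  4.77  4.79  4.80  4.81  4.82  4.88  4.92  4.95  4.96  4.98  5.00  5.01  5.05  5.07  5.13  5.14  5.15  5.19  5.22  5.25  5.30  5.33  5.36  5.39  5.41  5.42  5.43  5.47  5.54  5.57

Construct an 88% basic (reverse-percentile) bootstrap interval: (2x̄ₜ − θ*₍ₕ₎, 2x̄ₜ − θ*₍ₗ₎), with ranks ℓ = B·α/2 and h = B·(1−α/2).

(4.33, 5.43)

Percentile endpoints at ranks 3 and 47: θ*₍3₎ = 4.33, θ*₍47₎ = 5.43.
Basic interval reflects these around x̄ₜ:
  lower = 2 × 4.88 − 5.43 = 4.33
  upper = 2 × 4.88 − 4.33 = 5.43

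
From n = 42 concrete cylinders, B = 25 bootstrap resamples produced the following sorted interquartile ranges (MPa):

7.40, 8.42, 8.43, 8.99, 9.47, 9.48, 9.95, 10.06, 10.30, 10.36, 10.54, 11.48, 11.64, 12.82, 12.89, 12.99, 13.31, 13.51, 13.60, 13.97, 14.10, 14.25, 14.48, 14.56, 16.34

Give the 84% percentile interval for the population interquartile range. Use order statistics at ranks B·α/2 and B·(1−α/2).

α = 0.16; lower rank = 25 × 0.080 = 2; upper rank = 25 × 0.920 = 23.
The 2nd smallest replicate is 8.42; the 23rd is 14.48.

(8.42, 14.48)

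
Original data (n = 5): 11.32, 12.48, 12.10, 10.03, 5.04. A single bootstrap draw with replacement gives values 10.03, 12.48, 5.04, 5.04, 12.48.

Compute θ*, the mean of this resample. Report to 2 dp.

θ* = 9.01

Mean = (10.03 + 12.48 + 5.04 + 5.04 + 12.48) / 5 = 45.070 / 5 = 9.01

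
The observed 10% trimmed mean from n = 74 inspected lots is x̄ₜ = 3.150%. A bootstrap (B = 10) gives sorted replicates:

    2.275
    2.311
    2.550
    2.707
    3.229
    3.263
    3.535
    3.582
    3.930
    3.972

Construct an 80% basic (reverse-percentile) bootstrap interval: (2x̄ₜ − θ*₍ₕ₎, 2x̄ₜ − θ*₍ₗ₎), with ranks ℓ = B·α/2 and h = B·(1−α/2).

(2.370, 4.025)

Percentile endpoints at ranks 1 and 9: θ*₍1₎ = 2.275, θ*₍9₎ = 3.930.
Basic interval reflects these around x̄ₜ:
  lower = 2 × 3.150 − 3.930 = 2.370
  upper = 2 × 3.150 − 2.275 = 4.025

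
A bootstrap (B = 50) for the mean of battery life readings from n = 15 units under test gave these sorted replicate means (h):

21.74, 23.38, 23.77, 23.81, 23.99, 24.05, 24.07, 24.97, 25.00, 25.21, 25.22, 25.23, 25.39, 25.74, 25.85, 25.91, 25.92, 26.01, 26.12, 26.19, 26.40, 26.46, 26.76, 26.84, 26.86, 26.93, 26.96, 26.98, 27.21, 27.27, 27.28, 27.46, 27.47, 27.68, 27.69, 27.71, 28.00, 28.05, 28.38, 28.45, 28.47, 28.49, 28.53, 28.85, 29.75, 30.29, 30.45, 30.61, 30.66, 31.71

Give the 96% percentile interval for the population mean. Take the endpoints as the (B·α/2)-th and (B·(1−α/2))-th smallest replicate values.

(21.74, 30.66)

α = 0.04; lower rank = 50 × 0.020 = 1; upper rank = 50 × 0.980 = 49.
The 1st smallest replicate is 21.74; the 49th is 30.66.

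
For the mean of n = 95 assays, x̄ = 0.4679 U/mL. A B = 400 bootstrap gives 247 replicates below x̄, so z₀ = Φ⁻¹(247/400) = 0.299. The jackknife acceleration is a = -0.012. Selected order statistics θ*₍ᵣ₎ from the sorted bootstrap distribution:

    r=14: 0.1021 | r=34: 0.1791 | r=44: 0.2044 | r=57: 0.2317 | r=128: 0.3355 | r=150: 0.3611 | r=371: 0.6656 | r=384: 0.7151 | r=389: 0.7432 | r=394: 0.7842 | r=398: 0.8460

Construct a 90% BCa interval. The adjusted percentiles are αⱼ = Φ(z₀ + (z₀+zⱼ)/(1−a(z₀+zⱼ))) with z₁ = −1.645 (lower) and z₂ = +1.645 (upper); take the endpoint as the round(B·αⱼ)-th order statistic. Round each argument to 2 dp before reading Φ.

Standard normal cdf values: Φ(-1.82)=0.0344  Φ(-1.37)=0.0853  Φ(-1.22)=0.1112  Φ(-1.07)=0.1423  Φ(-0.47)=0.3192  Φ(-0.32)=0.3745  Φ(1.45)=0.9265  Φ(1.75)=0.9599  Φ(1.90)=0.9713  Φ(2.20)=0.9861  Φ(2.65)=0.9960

Lower: z₀ + z₁ = 0.299 + (-1.645) = -1.346; 1 − a(z₀+z₁) = 1 − (-0.012)(-1.346) = 0.9838; argument = 0.299 + (-1.346)/0.9838 = -1.0691 → -1.07.
α₁ = Φ(-1.07) = 0.1423; rank = round(400 × 0.1423) = 57; θ*₍57₎ = 0.2317.
Upper: z₀ + z₂ = 1.944; 1 − a(z₀+z₂) = 1.0233; argument = 2.1987 → 2.20; α₂ = 0.9861; rank = 394; θ*₍394₎ = 0.7842.

(0.2317, 0.7842)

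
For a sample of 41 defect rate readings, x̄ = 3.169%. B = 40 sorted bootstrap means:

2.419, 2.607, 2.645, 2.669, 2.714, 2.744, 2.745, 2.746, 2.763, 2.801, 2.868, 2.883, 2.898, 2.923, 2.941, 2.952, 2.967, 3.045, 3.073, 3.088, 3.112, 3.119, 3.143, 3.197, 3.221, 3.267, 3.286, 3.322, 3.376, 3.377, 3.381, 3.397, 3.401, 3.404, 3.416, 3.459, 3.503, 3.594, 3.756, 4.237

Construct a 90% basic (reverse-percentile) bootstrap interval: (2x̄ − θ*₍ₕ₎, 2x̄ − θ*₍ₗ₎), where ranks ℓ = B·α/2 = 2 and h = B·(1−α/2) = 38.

Percentile endpoints at ranks 2 and 38: θ*₍2₎ = 2.607, θ*₍38₎ = 3.594.
Basic interval reflects these around x̄:
  lower = 2 × 3.169 − 3.594 = 2.744
  upper = 2 × 3.169 − 2.607 = 3.731

(2.744, 3.731)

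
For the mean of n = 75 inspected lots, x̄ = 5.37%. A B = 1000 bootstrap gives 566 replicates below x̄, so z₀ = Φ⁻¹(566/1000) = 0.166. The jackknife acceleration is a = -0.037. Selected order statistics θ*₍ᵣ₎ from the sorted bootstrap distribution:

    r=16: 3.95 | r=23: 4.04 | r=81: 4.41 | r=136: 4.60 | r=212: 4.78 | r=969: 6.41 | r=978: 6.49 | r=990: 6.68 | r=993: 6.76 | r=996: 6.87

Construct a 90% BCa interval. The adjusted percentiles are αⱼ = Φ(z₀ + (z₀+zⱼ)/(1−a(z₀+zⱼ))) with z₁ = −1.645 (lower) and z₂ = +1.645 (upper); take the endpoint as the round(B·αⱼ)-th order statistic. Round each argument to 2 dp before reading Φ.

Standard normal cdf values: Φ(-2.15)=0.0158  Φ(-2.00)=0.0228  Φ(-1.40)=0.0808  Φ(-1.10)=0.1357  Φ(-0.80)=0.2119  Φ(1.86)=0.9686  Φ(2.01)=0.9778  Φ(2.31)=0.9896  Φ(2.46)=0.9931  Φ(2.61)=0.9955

(4.41, 6.41)

Lower: z₀ + z₁ = 0.166 + (-1.645) = -1.479; 1 − a(z₀+z₁) = 1 − (-0.037)(-1.479) = 0.9453; argument = 0.166 + (-1.479)/0.9453 = -1.3986 → -1.40.
α₁ = Φ(-1.40) = 0.0808; rank = round(1000 × 0.0808) = 81; θ*₍81₎ = 4.41.
Upper: z₀ + z₂ = 1.811; 1 − a(z₀+z₂) = 1.0670; argument = 1.8633 → 1.86; α₂ = 0.9686; rank = 969; θ*₍969₎ = 6.41.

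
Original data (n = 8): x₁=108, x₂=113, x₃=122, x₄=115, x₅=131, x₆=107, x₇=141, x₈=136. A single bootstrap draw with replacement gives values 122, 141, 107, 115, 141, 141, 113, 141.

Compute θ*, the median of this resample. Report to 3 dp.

Sorted: 107, 113, 115, 122, 141, 141, 141, 141
Median = average of the two middle values = 131.500

θ* = 131.500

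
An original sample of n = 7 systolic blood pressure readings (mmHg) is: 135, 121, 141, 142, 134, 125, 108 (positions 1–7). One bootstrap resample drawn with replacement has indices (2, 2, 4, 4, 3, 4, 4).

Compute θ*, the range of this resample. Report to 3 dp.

Resample values: 121, 121, 142, 142, 141, 142, 142.
Range = 142 − 121 = 21.000

θ* = 21.000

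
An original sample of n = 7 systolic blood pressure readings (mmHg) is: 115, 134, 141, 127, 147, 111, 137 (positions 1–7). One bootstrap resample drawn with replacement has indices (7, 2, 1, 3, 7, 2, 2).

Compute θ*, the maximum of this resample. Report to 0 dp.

θ* = 141

Resample values: 137, 134, 115, 141, 137, 134, 134.
Maximum = 141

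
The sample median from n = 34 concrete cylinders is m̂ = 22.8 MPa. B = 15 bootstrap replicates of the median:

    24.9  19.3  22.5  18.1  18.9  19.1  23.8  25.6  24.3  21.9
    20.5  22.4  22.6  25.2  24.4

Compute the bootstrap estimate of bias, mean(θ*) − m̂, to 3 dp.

mean(θ*) = (24.9 + 19.3 + 22.5 + 18.1 + 18.9 + 19.1 + 23.8 + 25.6 + 24.3 + 21.9 + 20.5 + 22.4 + 22.6 + 25.2 + 24.4) / 15 = 22.2333
bias = 22.2333 − 22.8

bias = −0.567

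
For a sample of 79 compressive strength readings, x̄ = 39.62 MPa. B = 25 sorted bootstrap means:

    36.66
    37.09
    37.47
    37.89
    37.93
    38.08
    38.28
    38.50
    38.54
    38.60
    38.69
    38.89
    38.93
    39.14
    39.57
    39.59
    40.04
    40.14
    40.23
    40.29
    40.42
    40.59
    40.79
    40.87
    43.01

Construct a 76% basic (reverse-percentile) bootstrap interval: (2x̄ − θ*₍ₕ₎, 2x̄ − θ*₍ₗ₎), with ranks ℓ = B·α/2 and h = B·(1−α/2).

Percentile endpoints at ranks 3 and 22: θ*₍3₎ = 37.47, θ*₍22₎ = 40.59.
Basic interval reflects these around x̄:
  lower = 2 × 39.62 − 40.59 = 38.65
  upper = 2 × 39.62 − 37.47 = 41.77

(38.65, 41.77)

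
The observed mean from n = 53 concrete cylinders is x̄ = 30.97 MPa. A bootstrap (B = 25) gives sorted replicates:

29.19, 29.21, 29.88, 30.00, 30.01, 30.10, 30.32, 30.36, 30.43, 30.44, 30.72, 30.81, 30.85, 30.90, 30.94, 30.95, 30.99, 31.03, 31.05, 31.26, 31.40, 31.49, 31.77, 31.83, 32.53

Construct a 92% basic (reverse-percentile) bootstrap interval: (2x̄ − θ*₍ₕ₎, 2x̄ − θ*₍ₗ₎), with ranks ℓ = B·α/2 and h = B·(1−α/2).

(30.11, 32.75)

Percentile endpoints at ranks 1 and 24: θ*₍1₎ = 29.19, θ*₍24₎ = 31.83.
Basic interval reflects these around x̄:
  lower = 2 × 30.97 − 31.83 = 30.11
  upper = 2 × 30.97 − 29.19 = 32.75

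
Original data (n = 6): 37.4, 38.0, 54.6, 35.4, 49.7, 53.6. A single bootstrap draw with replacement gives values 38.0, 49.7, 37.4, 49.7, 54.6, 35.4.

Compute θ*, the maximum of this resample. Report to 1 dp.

θ* = 54.6

Maximum = 54.6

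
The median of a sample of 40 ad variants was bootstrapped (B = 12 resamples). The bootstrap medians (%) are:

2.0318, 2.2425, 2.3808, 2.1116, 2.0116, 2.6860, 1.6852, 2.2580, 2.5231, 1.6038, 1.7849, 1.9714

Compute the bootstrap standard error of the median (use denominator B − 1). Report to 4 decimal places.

Bootstrap SE is the standard deviation of the 12 replicate medians.
Mean of replicates: (2.0318 + 2.2425 + 2.3808 + 2.1116 + 2.0116 + 2.6860 + 1.6852 + 2.2580 + 2.5231 + 1.6038 + 1.7849 + 1.9714) / 12 = 25.29070 / 12 = 2.10756
Sum of squared deviations: (−0.07576)² + (+0.13494)² + (+0.27324)² + (+0.00404)² + (−0.09596)² + (+0.57844)² + (−0.42236)² + (+0.15044)² + (+0.41554)² + (−0.50376)² + (−0.32266)² + (−0.13616)² = 1.19254
Variance = 1.19254 / 11 = 0.10841
SE* = √0.10841

SE* = 0.3293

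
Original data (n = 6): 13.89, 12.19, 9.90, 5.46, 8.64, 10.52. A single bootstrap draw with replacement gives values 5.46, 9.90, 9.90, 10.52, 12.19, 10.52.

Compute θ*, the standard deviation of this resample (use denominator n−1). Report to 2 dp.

Mean = 9.7483; sum of squared deviations = 25.5885
s² = 25.5885 / 5 = 5.1177
s = √5.1177 = 2.26

θ* = 2.26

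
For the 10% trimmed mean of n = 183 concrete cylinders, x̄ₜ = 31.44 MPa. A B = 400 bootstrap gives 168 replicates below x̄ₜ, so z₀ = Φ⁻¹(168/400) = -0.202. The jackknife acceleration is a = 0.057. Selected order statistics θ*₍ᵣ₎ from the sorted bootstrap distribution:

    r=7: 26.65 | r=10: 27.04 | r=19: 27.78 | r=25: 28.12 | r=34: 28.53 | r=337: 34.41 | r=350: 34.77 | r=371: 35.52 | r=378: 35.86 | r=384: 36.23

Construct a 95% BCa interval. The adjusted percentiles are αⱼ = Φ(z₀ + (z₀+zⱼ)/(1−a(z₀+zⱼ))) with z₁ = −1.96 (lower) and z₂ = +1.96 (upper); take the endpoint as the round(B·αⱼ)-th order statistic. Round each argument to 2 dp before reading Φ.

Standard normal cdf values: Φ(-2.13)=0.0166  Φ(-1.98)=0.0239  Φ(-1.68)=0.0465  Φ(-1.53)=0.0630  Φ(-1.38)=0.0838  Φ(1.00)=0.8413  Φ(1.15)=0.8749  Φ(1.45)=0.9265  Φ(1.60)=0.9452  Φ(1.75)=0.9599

Lower: z₀ + z₁ = -0.202 + (-1.960) = -2.162; 1 − a(z₀+z₁) = 1 − (0.057)(-2.162) = 1.1232; argument = -0.202 + (-2.162)/1.1232 = -2.1268 → -2.13.
α₁ = Φ(-2.13) = 0.0166; rank = round(400 × 0.0166) = 7; θ*₍7₎ = 26.65.
Upper: z₀ + z₂ = 1.758; 1 − a(z₀+z₂) = 0.8998; argument = 1.7518 → 1.75; α₂ = 0.9599; rank = 384; θ*₍384₎ = 36.23.

(26.65, 36.23)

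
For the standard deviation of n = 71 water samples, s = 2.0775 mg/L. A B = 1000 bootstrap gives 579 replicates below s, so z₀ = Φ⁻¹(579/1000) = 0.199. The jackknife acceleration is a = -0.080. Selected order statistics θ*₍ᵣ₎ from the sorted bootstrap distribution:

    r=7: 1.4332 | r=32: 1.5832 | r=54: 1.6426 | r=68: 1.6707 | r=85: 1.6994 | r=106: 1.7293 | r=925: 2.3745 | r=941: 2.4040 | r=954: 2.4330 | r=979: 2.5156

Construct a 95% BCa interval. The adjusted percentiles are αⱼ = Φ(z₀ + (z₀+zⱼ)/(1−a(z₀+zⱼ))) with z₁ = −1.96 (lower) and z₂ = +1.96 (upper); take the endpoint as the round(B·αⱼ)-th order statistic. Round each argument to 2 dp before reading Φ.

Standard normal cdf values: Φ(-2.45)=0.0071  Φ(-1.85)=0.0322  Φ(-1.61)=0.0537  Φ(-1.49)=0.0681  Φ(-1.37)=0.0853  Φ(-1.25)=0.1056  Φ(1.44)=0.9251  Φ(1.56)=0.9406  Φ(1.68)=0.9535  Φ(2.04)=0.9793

Lower: z₀ + z₁ = 0.199 + (-1.960) = -1.761; 1 − a(z₀+z₁) = 1 − (-0.080)(-1.761) = 0.8591; argument = 0.199 + (-1.761)/0.8591 = -1.8508 → -1.85.
α₁ = Φ(-1.85) = 0.0322; rank = round(1000 × 0.0322) = 32; θ*₍32₎ = 1.5832.
Upper: z₀ + z₂ = 2.159; 1 − a(z₀+z₂) = 1.1727; argument = 2.0400 → 2.04; α₂ = 0.9793; rank = 979; θ*₍979₎ = 2.5156.

(1.5832, 2.5156)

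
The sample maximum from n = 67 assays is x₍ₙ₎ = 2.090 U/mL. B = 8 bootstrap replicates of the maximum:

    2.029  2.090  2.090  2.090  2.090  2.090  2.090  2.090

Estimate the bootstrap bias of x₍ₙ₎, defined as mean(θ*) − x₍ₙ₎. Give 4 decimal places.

mean(θ*) = (2.029 + 2.090 + 2.090 + 2.090 + 2.090 + 2.090 + 2.090 + 2.090) / 8 = 2.08237
bias = 2.08237 − 2.090

bias = −0.0076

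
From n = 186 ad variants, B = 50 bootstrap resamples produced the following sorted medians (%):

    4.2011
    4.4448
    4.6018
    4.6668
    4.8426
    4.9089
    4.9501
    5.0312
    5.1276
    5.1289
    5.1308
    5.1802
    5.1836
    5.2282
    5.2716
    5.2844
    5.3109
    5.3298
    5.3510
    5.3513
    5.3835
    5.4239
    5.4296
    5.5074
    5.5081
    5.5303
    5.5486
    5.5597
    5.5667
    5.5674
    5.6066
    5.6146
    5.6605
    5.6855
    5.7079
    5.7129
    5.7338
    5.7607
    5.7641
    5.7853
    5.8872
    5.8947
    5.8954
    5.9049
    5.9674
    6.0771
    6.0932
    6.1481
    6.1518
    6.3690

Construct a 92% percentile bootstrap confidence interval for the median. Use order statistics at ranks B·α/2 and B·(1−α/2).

α = 0.08; lower rank = 50 × 0.040 = 2; upper rank = 50 × 0.960 = 48.
The 2nd smallest replicate is 4.4448; the 48th is 6.1481.

(4.4448, 6.1481)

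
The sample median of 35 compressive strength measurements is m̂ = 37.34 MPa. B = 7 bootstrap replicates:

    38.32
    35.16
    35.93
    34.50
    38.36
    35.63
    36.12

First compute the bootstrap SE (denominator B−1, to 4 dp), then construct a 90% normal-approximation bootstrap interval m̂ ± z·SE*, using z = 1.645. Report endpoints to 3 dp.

Mean of replicates = 36.2886; sum of squared deviations = 13.4809; SE* = √(13.4809/6) = 1.4989
Margin = 1.645 × 1.4989 = 2.4657
Interval: 37.34 ± 2.4657

(34.874, 39.806)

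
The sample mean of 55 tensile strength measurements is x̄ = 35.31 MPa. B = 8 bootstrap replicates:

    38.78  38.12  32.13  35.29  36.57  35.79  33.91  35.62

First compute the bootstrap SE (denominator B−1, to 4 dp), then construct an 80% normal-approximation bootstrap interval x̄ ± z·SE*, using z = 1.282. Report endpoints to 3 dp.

(32.561, 38.059)

Mean of replicates = 35.7762; sum of squared deviations = 32.1848; SE* = √(32.1848/7) = 2.1443
Margin = 1.282 × 2.1443 = 2.7490
Interval: 35.31 ± 2.7490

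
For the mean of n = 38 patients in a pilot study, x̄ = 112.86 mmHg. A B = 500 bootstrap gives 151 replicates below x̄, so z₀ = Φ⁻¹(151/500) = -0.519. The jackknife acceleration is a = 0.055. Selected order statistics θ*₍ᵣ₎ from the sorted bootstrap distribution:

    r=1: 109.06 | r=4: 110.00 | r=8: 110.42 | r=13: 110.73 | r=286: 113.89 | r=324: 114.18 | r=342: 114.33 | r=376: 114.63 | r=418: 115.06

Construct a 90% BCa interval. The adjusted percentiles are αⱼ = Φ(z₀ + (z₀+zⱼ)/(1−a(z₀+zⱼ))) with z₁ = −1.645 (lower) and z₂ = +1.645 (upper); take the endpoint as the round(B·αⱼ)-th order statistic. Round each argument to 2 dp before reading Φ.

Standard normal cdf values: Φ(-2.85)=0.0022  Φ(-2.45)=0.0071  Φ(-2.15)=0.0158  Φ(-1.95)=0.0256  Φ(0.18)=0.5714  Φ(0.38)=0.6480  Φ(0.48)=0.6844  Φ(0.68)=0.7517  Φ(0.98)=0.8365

Lower: z₀ + z₁ = -0.519 + (-1.645) = -2.164; 1 − a(z₀+z₁) = 1 − (0.055)(-2.164) = 1.1190; argument = -0.519 + (-2.164)/1.1190 = -2.4528 → -2.45.
α₁ = Φ(-2.45) = 0.0071; rank = round(500 × 0.0071) = 4; θ*₍4₎ = 110.00.
Upper: z₀ + z₂ = 1.126; 1 − a(z₀+z₂) = 0.9381; argument = 0.6813 → 0.68; α₂ = 0.7517; rank = 376; θ*₍376₎ = 114.63.

(110.00, 114.63)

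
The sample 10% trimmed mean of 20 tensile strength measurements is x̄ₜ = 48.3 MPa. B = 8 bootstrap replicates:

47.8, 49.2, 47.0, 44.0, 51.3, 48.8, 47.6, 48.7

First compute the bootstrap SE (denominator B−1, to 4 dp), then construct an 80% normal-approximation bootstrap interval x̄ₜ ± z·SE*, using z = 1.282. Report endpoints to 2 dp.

(45.62, 50.98)

Mean of replicates = 48.0500; sum of squared deviations = 30.6400; SE* = √(30.6400/7) = 2.0922
Margin = 1.282 × 2.0922 = 2.682
Interval: 48.3 ± 2.682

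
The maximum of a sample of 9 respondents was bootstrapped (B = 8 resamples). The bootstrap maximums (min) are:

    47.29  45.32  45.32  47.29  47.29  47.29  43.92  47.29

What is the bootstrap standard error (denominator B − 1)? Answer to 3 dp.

Bootstrap SE is the standard deviation of the 8 replicate maximums.
Mean of replicates: (47.29 + 45.32 + 45.32 + 47.29 + 47.29 + 47.29 + 43.92 + 47.29) / 8 = 371.0100 / 8 = 46.3762
Sum of squared deviations: (+0.9138)² + (−1.0562)² + (−1.0562)² + (+0.9138)² + (+0.9138)² + (+0.9138)² + (−2.4562)² + (+0.9138)² = 12.4392
Variance = 12.4392 / 7 = 1.7770
SE* = √1.7770

SE* = 1.333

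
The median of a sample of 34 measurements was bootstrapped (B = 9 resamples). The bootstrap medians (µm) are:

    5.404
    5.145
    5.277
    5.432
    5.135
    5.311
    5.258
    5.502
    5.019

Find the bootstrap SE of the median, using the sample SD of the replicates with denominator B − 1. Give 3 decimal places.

Bootstrap SE is the standard deviation of the 9 replicate medians.
Mean of replicates: (5.404 + 5.145 + 5.277 + 5.432 + 5.135 + 5.311 + 5.258 + 5.502 + 5.019) / 9 = 47.4830 / 9 = 5.2759
Sum of squared deviations: (+0.1281)² + (−0.1309)² + (+0.0011)² + (+0.1561)² + (−0.1409)² + (+0.0351)² + (−0.0179)² + (+0.2261)² + (−0.2569)² = 0.1964
Variance = 0.1964 / 8 = 0.0246
SE* = √0.0246

SE* = 0.157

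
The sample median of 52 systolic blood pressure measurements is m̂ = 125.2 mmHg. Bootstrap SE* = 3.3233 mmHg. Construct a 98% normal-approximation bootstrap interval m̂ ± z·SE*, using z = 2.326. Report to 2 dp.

Margin = 2.326 × 3.3233 = 7.730
Interval: 125.2 ± 7.730

(117.47, 132.93)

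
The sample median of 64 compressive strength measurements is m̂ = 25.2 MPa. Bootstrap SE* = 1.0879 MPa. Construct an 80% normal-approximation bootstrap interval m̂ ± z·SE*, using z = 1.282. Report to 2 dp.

(23.81, 26.59)

Margin = 1.282 × 1.0879 = 1.395
Interval: 25.2 ± 1.395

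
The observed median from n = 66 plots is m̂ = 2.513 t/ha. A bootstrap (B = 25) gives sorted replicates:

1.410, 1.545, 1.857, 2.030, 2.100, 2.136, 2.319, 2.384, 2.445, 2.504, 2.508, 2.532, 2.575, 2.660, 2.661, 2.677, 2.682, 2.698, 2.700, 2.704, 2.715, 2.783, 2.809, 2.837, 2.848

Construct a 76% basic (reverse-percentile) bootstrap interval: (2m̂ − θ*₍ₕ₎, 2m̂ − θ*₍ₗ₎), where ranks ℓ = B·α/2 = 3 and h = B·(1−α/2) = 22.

Percentile endpoints at ranks 3 and 22: θ*₍3₎ = 1.857, θ*₍22₎ = 2.783.
Basic interval reflects these around m̂:
  lower = 2 × 2.513 − 2.783 = 2.243
  upper = 2 × 2.513 − 1.857 = 3.169

(2.243, 3.169)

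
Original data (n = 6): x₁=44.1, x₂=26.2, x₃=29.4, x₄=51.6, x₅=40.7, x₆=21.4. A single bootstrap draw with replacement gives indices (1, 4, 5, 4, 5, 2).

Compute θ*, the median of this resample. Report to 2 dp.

Resample values: 44.1, 51.6, 40.7, 51.6, 40.7, 26.2.
Sorted: 26.2, 40.7, 40.7, 44.1, 51.6, 51.6
Median = average of the two middle values = 42.40

θ* = 42.40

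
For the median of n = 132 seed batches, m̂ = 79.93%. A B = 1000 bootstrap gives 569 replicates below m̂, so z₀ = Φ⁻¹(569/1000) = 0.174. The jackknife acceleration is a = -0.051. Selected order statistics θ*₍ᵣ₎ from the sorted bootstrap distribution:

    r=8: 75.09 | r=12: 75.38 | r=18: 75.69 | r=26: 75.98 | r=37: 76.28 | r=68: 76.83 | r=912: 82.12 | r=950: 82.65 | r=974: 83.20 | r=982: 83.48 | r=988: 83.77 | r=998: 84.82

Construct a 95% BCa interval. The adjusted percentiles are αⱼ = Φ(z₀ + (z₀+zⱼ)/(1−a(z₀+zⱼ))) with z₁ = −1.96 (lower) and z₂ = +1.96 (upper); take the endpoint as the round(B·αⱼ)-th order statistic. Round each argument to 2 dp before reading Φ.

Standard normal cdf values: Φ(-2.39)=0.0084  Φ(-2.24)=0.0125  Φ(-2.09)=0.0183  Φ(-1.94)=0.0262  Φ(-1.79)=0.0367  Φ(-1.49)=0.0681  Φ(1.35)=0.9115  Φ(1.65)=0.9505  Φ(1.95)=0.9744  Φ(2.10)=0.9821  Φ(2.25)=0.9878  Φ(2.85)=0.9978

Lower: z₀ + z₁ = 0.174 + (-1.960) = -1.786; 1 − a(z₀+z₁) = 1 − (-0.051)(-1.786) = 0.9089; argument = 0.174 + (-1.786)/0.9089 = -1.7910 → -1.79.
α₁ = Φ(-1.79) = 0.0367; rank = round(1000 × 0.0367) = 37; θ*₍37₎ = 76.28.
Upper: z₀ + z₂ = 2.134; 1 − a(z₀+z₂) = 1.1088; argument = 2.0985 → 2.10; α₂ = 0.9821; rank = 982; θ*₍982₎ = 83.48.

(76.28, 83.48)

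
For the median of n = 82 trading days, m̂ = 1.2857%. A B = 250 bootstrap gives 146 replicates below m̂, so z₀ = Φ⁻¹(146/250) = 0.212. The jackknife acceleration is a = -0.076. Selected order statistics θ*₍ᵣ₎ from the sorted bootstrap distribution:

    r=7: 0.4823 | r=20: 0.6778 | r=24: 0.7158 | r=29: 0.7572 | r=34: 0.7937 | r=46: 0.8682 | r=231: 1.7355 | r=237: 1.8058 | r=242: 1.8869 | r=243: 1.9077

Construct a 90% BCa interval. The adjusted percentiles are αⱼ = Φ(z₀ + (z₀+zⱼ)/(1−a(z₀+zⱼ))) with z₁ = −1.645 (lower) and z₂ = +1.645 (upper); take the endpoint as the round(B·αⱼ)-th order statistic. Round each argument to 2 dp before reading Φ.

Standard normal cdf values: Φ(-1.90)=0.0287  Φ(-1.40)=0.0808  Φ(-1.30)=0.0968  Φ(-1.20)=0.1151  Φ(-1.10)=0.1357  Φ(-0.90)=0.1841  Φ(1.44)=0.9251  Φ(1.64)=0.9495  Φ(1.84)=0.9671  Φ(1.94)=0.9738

(0.6778, 1.8869)

Lower: z₀ + z₁ = 0.212 + (-1.645) = -1.433; 1 − a(z₀+z₁) = 1 − (-0.076)(-1.433) = 0.8911; argument = 0.212 + (-1.433)/0.8911 = -1.3961 → -1.40.
α₁ = Φ(-1.40) = 0.0808; rank = round(250 × 0.0808) = 20; θ*₍20₎ = 0.6778.
Upper: z₀ + z₂ = 1.857; 1 − a(z₀+z₂) = 1.1411; argument = 1.8393 → 1.84; α₂ = 0.9671; rank = 242; θ*₍242₎ = 1.8869.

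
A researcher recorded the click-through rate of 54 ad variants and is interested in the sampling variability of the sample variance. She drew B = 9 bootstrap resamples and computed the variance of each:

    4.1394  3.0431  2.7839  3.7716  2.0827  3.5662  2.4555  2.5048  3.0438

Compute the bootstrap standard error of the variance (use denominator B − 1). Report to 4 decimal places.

Bootstrap SE is the standard deviation of the 9 replicate variances.
Mean of replicates: (4.1394 + 3.0431 + 2.7839 + 3.7716 + 2.0827 + 3.5662 + 2.4555 + 2.5048 + 3.0438) / 9 = 27.39100 / 9 = 3.04344
Sum of squared deviations: (+1.09596)² + (−0.00034)² + (−0.25954)² + (+0.72816)² + (−0.96074)² + (+0.52276)² + (−0.58794)² + (−0.53864)² + (+0.00036)² = 3.63081
Variance = 3.63081 / 8 = 0.45385
SE* = √0.45385

SE* = 0.6737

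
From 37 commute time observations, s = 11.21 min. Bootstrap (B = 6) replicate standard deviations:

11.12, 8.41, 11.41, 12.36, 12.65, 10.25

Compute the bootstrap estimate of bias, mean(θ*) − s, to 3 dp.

mean(θ*) = (11.12 + 8.41 + 11.41 + 12.36 + 12.65 + 10.25) / 6 = 11.0333
bias = 11.0333 − 11.21

bias = −0.177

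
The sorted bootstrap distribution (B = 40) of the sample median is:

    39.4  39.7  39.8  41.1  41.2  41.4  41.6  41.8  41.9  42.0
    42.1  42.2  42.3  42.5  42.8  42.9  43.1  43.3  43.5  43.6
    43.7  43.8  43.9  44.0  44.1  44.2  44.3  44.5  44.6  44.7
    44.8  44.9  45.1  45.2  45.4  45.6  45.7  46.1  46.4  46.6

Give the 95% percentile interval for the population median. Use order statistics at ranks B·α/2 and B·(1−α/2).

(39.4, 46.4)

α = 0.05; lower rank = 40 × 0.025 = 1; upper rank = 40 × 0.975 = 39.
The 1st smallest replicate is 39.4; the 39th is 46.4.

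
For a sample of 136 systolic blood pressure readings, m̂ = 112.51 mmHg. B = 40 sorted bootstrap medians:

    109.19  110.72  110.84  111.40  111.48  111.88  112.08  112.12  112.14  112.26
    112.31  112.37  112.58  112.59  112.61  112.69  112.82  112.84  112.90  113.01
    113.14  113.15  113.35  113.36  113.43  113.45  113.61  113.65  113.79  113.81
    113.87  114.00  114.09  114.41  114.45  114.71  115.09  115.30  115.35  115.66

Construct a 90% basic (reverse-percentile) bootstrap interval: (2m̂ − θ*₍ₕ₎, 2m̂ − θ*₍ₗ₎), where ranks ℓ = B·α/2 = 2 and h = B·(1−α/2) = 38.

Percentile endpoints at ranks 2 and 38: θ*₍2₎ = 110.72, θ*₍38₎ = 115.30.
Basic interval reflects these around m̂:
  lower = 2 × 112.51 − 115.30 = 109.72
  upper = 2 × 112.51 − 110.72 = 114.30

(109.72, 114.30)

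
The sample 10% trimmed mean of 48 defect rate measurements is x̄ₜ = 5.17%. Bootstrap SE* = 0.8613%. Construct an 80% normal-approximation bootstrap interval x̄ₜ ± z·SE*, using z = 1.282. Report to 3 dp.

(4.066, 6.274)

Margin = 1.282 × 0.8613 = 1.1042
Interval: 5.17 ± 1.1042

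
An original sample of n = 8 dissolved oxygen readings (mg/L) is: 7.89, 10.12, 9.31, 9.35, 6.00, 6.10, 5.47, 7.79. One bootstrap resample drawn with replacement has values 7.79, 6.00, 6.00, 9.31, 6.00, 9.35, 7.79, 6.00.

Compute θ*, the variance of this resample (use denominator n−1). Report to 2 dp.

Mean = 7.2800; sum of squared deviations = 15.4796
s² = 15.4796 / 7 = 2.2114

θ* = 2.21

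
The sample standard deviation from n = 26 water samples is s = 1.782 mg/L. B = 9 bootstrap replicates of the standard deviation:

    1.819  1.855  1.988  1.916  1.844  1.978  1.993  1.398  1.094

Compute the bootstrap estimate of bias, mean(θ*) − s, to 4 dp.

mean(θ*) = (1.819 + 1.855 + 1.988 + 1.916 + 1.844 + 1.978 + 1.993 + 1.398 + 1.094) / 9 = 1.76500
bias = 1.76500 − 1.782

bias = −0.0170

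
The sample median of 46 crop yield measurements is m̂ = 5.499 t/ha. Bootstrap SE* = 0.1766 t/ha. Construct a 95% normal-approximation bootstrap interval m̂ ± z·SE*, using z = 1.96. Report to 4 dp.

Margin = 1.96 × 0.1766 = 0.34614
Interval: 5.499 ± 0.34614

(5.1529, 5.8451)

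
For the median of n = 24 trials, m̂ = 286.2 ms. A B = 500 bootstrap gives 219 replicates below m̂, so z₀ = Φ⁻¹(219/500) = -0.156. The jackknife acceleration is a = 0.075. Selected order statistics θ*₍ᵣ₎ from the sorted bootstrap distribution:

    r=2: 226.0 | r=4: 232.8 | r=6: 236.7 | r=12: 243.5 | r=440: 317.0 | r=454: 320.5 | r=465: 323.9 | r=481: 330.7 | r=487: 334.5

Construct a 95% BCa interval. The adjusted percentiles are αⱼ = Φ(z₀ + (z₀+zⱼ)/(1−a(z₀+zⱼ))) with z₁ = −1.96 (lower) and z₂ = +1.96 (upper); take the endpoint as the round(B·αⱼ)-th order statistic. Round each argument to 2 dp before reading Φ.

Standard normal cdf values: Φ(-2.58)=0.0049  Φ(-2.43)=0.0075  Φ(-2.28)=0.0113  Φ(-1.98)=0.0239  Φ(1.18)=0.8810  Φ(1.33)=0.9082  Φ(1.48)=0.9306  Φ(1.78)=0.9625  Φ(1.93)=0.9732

Lower: z₀ + z₁ = -0.156 + (-1.960) = -2.116; 1 − a(z₀+z₁) = 1 − (0.075)(-2.116) = 1.1587; argument = -0.156 + (-2.116)/1.1587 = -1.9822 → -1.98.
α₁ = Φ(-1.98) = 0.0239; rank = round(500 × 0.0239) = 12; θ*₍12₎ = 243.5.
Upper: z₀ + z₂ = 1.804; 1 − a(z₀+z₂) = 0.8647; argument = 1.9303 → 1.93; α₂ = 0.9732; rank = 487; θ*₍487₎ = 334.5.

(243.5, 334.5)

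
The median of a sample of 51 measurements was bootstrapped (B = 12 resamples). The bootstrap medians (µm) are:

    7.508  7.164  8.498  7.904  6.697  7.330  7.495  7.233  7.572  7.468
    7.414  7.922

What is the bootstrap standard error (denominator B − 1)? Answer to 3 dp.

Bootstrap SE is the standard deviation of the 12 replicate medians.
Mean of replicates: (7.508 + 7.164 + 8.498 + 7.904 + 6.697 + 7.330 + 7.495 + 7.233 + 7.572 + 7.468 + 7.414 + 7.922) / 12 = 90.2050 / 12 = 7.5171
Sum of squared deviations: (−0.0091)² + (−0.3531)² + (+0.9809)² + (+0.3869)² + (−0.8201)² + (−0.1871)² + (−0.0221)² + (−0.2841)² + (+0.0549)² + (−0.0491)² + (−0.1031)² + (+0.4049)² = 2.2054
Variance = 2.2054 / 11 = 0.2005
SE* = √0.2005

SE* = 0.448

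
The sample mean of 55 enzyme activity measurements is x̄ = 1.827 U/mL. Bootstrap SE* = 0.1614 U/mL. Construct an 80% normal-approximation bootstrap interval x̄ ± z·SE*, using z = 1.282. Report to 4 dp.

Margin = 1.282 × 0.1614 = 0.20691
Interval: 1.827 ± 0.20691

(1.6201, 2.0339)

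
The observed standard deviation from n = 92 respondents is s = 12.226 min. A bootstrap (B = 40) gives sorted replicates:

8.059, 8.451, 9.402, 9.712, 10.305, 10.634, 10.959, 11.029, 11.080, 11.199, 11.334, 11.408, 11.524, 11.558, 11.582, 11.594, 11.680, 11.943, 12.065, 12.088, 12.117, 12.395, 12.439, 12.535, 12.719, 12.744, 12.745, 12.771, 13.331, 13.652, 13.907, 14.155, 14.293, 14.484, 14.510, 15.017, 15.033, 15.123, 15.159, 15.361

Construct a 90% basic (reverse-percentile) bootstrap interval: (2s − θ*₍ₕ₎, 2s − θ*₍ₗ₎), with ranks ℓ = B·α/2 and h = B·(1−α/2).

(9.329, 16.001)

Percentile endpoints at ranks 2 and 38: θ*₍2₎ = 8.451, θ*₍38₎ = 15.123.
Basic interval reflects these around s:
  lower = 2 × 12.226 − 15.123 = 9.329
  upper = 2 × 12.226 − 8.451 = 16.001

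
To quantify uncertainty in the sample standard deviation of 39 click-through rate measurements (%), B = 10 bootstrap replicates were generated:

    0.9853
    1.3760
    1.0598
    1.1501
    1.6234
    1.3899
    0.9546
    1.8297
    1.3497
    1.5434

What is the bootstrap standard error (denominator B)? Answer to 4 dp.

Bootstrap SE is the standard deviation of the 10 replicate standard deviations.
Mean of replicates: (0.9853 + 1.3760 + 1.0598 + 1.1501 + 1.6234 + 1.3899 + 0.9546 + 1.8297 + 1.3497 + 1.5434) / 10 = 13.26190 / 10 = 1.32619
Sum of squared deviations: (−0.34089)² + (+0.04981)² + (−0.26639)² + (−0.17609)² + (+0.29721)² + (+0.06371)² + (−0.37159)² + (+0.50351)² + (+0.02351)² + (+0.21721)² = 0.75239
Variance = 0.75239 / 10 = 0.07524
SE* = √0.07524

SE* = 0.2743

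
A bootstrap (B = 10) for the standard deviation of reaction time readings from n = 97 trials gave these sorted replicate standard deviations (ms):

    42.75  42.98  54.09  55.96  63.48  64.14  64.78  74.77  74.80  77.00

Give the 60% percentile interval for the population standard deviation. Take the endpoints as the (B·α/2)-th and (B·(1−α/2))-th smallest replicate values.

(42.98, 74.77)

α = 0.40; lower rank = 10 × 0.200 = 2; upper rank = 10 × 0.800 = 8.
The 2nd smallest replicate is 42.98; the 8th is 74.77.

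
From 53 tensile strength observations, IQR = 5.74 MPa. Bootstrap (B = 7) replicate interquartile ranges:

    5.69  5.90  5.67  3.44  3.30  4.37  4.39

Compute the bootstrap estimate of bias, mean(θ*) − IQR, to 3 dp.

mean(θ*) = (5.69 + 5.90 + 5.67 + 3.44 + 3.30 + 4.37 + 4.39) / 7 = 4.6800
bias = 4.6800 − 5.74

bias = −1.060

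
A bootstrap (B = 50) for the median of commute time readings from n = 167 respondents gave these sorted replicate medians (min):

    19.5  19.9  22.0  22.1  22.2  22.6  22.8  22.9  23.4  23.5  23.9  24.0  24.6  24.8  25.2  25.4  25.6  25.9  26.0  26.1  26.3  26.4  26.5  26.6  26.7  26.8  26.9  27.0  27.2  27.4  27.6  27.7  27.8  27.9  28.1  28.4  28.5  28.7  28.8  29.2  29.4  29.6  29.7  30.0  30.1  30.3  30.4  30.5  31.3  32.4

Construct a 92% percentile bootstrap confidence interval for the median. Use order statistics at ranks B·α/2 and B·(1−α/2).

(19.9, 30.5)

α = 0.08; lower rank = 50 × 0.040 = 2; upper rank = 50 × 0.960 = 48.
The 2nd smallest replicate is 19.9; the 48th is 30.5.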